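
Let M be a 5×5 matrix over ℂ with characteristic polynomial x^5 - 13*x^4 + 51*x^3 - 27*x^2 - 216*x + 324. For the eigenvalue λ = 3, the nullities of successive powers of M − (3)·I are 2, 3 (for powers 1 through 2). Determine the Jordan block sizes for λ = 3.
Block sizes for λ = 3: [2, 1]

From the dimensions of kernels of powers, the number of Jordan blocks of size at least j is d_j − d_{j−1} where d_j = dim ker(N^j) (with d_0 = 0). Computing the differences gives [2, 1].
The number of blocks of size exactly k is (#blocks of size ≥ k) − (#blocks of size ≥ k + 1), so the partition is: 1 block(s) of size 1, 1 block(s) of size 2.
In nonincreasing order the block sizes are [2, 1].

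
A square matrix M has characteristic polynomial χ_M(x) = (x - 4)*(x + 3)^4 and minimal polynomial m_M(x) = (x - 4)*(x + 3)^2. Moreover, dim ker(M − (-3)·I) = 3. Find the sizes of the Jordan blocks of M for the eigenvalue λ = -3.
Block sizes for λ = -3: [2, 1, 1]

Step 1 — from the characteristic polynomial, algebraic multiplicity of λ = -3 is 4. From dim ker(M − (-3)·I) = 3, there are exactly 3 Jordan blocks for λ = -3.
Step 2 — from the minimal polynomial, the factor (x + 3)^2 tells us the largest block for λ = -3 has size 2.
Step 3 — with total size 4, 3 blocks, and largest block 2, the block sizes (in nonincreasing order) are [2, 1, 1].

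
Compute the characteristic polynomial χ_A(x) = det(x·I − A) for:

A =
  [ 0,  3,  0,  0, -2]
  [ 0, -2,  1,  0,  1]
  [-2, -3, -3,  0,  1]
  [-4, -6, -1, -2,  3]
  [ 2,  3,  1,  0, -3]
x^5 + 10*x^4 + 40*x^3 + 80*x^2 + 80*x + 32

Expanding det(x·I − A) (e.g. by cofactor expansion or by noting that A is similar to its Jordan form J, which has the same characteristic polynomial as A) gives
  χ_A(x) = x^5 + 10*x^4 + 40*x^3 + 80*x^2 + 80*x + 32
which factors as (x + 2)^5. The eigenvalues (with algebraic multiplicities) are λ = -2 with multiplicity 5.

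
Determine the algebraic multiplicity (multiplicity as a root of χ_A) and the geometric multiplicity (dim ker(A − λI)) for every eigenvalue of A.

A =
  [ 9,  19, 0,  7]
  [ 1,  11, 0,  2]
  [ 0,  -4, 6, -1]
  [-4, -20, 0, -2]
λ = 6: alg = 4, geom = 2

Step 1 — factor the characteristic polynomial to read off the algebraic multiplicities:
  χ_A(x) = (x - 6)^4

Step 2 — compute geometric multiplicities via the rank-nullity identity g(λ) = n − rank(A − λI):
  rank(A − (6)·I) = 2, so dim ker(A − (6)·I) = n − 2 = 2

Summary:
  λ = 6: algebraic multiplicity = 4, geometric multiplicity = 2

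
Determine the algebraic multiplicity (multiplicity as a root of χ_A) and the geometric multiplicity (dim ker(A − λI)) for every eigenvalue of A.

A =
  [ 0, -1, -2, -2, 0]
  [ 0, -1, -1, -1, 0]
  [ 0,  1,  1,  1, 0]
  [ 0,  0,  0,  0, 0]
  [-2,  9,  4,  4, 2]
λ = 0: alg = 4, geom = 2; λ = 2: alg = 1, geom = 1

Step 1 — factor the characteristic polynomial to read off the algebraic multiplicities:
  χ_A(x) = x^4*(x - 2)

Step 2 — compute geometric multiplicities via the rank-nullity identity g(λ) = n − rank(A − λI):
  rank(A − (0)·I) = 3, so dim ker(A − (0)·I) = n − 3 = 2
  rank(A − (2)·I) = 4, so dim ker(A − (2)·I) = n − 4 = 1

Summary:
  λ = 0: algebraic multiplicity = 4, geometric multiplicity = 2
  λ = 2: algebraic multiplicity = 1, geometric multiplicity = 1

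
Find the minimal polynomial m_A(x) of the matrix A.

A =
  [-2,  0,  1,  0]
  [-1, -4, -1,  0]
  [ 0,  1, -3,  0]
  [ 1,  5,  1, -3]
x^3 + 9*x^2 + 27*x + 27

The characteristic polynomial is χ_A(x) = (x + 3)^4, so the eigenvalues are known. The minimal polynomial is
  m_A(x) = Π_λ (x − λ)^{k_λ}
where k_λ is the size of the *largest* Jordan block for λ (equivalently, the smallest k with (A − λI)^k v = 0 for every generalised eigenvector v of λ).

  λ = -3: largest Jordan block has size 3, contributing (x + 3)^3

So m_A(x) = (x + 3)^3 = x^3 + 9*x^2 + 27*x + 27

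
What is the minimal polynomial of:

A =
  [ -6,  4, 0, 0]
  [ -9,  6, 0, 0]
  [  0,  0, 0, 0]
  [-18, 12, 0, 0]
x^2

The characteristic polynomial is χ_A(x) = x^4, so the eigenvalues are known. The minimal polynomial is
  m_A(x) = Π_λ (x − λ)^{k_λ}
where k_λ is the size of the *largest* Jordan block for λ (equivalently, the smallest k with (A − λI)^k v = 0 for every generalised eigenvector v of λ).

  λ = 0: largest Jordan block has size 2, contributing (x − 0)^2

So m_A(x) = x^2 = x^2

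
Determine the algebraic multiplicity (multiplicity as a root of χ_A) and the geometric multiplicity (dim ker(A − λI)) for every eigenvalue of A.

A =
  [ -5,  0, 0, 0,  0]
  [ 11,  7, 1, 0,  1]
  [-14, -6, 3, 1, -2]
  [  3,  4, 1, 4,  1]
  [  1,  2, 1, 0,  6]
λ = -5: alg = 1, geom = 1; λ = 5: alg = 4, geom = 2

Step 1 — factor the characteristic polynomial to read off the algebraic multiplicities:
  χ_A(x) = (x - 5)^4*(x + 5)

Step 2 — compute geometric multiplicities via the rank-nullity identity g(λ) = n − rank(A − λI):
  rank(A − (-5)·I) = 4, so dim ker(A − (-5)·I) = n − 4 = 1
  rank(A − (5)·I) = 3, so dim ker(A − (5)·I) = n − 3 = 2

Summary:
  λ = -5: algebraic multiplicity = 1, geometric multiplicity = 1
  λ = 5: algebraic multiplicity = 4, geometric multiplicity = 2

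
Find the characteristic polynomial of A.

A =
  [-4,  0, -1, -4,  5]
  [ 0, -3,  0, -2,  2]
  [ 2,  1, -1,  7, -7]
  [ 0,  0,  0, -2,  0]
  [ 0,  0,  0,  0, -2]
x^5 + 12*x^4 + 57*x^3 + 134*x^2 + 156*x + 72

Expanding det(x·I − A) (e.g. by cofactor expansion or by noting that A is similar to its Jordan form J, which has the same characteristic polynomial as A) gives
  χ_A(x) = x^5 + 12*x^4 + 57*x^3 + 134*x^2 + 156*x + 72
which factors as (x + 2)^3*(x + 3)^2. The eigenvalues (with algebraic multiplicities) are λ = -3 with multiplicity 2, λ = -2 with multiplicity 3.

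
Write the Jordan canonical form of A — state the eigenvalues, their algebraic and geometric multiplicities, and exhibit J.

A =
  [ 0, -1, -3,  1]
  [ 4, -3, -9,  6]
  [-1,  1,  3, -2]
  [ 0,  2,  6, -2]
J_2(-1) ⊕ J_2(0)

The characteristic polynomial is
  det(x·I − A) = x^4 + 2*x^3 + x^2 = x^2*(x + 1)^2

Eigenvalues and multiplicities (the geometric multiplicity of λ is n − rank(A − λI), which equals the number of Jordan blocks for λ):
  λ = -1: algebraic multiplicity = 2, geometric multiplicity = 1
  λ = 0: algebraic multiplicity = 2, geometric multiplicity = 1

Determining the block sizes for each eigenvalue:
  λ = -1: one block (gm = 1), so the single block has size am = 2 → block sizes [2]
  λ = 0: one block (gm = 1), so the single block has size am = 2 → block sizes [2]

Assembling the blocks gives a Jordan form
J =
  [-1,  1, 0, 0]
  [ 0, -1, 0, 0]
  [ 0,  0, 0, 1]
  [ 0,  0, 0, 0]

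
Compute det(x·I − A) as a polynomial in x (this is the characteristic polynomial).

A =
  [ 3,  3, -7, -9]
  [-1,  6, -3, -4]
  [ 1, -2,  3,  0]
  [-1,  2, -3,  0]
x^4 - 12*x^3 + 48*x^2 - 64*x

Expanding det(x·I − A) (e.g. by cofactor expansion or by noting that A is similar to its Jordan form J, which has the same characteristic polynomial as A) gives
  χ_A(x) = x^4 - 12*x^3 + 48*x^2 - 64*x
which factors as x*(x - 4)^3. The eigenvalues (with algebraic multiplicities) are λ = 0 with multiplicity 1, λ = 4 with multiplicity 3.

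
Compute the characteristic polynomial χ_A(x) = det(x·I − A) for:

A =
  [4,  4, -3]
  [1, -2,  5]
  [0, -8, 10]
x^3 - 12*x^2 + 48*x - 64

Expanding det(x·I − A) (e.g. by cofactor expansion or by noting that A is similar to its Jordan form J, which has the same characteristic polynomial as A) gives
  χ_A(x) = x^3 - 12*x^2 + 48*x - 64
which factors as (x - 4)^3. The eigenvalues (with algebraic multiplicities) are λ = 4 with multiplicity 3.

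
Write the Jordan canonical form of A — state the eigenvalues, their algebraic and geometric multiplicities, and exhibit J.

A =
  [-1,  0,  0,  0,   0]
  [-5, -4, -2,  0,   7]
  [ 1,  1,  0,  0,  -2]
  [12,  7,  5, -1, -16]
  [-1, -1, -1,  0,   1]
J_3(-1) ⊕ J_2(-1)

The characteristic polynomial is
  det(x·I − A) = x^5 + 5*x^4 + 10*x^3 + 10*x^2 + 5*x + 1 = (x + 1)^5

Eigenvalues and multiplicities (the geometric multiplicity of λ is n − rank(A − λI), which equals the number of Jordan blocks for λ):
  λ = -1: algebraic multiplicity = 5, geometric multiplicity = 2

Determining the block sizes for each eigenvalue:
  λ = -1: with am = 5 and gm = 2, the partition is not yet determined (e.g. several partitions of 5 into 2 parts exist). Let N = A − (-1)·I. Computing rank(N^1) = 3, rank(N^2) = 1, rank(N^3) = 0; the number of blocks of size ≥ j is rank(N^{j−1}) − rank(N^j), giving [2, 2, 1]. So we have 1 block(s) of size 3, 1 block(s) of size 2 → block sizes [3, 2]

Assembling the blocks gives a Jordan form
J =
  [-1,  1,  0,  0,  0]
  [ 0, -1,  1,  0,  0]
  [ 0,  0, -1,  0,  0]
  [ 0,  0,  0, -1,  1]
  [ 0,  0,  0,  0, -1]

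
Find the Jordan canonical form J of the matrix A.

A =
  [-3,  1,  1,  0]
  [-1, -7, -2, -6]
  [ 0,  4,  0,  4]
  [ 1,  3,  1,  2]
J_3(-2) ⊕ J_1(-2)

The characteristic polynomial is
  det(x·I − A) = x^4 + 8*x^3 + 24*x^2 + 32*x + 16 = (x + 2)^4

Eigenvalues and multiplicities (the geometric multiplicity of λ is n − rank(A − λI), which equals the number of Jordan blocks for λ):
  λ = -2: algebraic multiplicity = 4, geometric multiplicity = 2

Determining the block sizes for each eigenvalue:
  λ = -2: with am = 4 and gm = 2, the partition is not yet determined (e.g. several partitions of 4 into 2 parts exist). Let N = A − (-2)·I. Computing rank(N^1) = 2, rank(N^2) = 1, rank(N^3) = 0; the number of blocks of size ≥ j is rank(N^{j−1}) − rank(N^j), giving [2, 1, 1]. So we have 1 block(s) of size 3, 1 block(s) of size 1 → block sizes [3, 1]

Assembling the blocks gives a Jordan form
J =
  [-2,  1,  0,  0]
  [ 0, -2,  1,  0]
  [ 0,  0, -2,  0]
  [ 0,  0,  0, -2]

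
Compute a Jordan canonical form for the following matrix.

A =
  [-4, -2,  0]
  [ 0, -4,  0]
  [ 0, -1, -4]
J_2(-4) ⊕ J_1(-4)

The characteristic polynomial is
  det(x·I − A) = x^3 + 12*x^2 + 48*x + 64 = (x + 4)^3

Eigenvalues and multiplicities (the geometric multiplicity of λ is n − rank(A − λI), which equals the number of Jordan blocks for λ):
  λ = -4: algebraic multiplicity = 3, geometric multiplicity = 2

Determining the block sizes for each eigenvalue:
  λ = -4: 2 blocks summing to 3 forces exactly one block of size 2 and the rest size 1 → block sizes [2, 1]

Assembling the blocks gives a Jordan form
J =
  [-4,  1,  0]
  [ 0, -4,  0]
  [ 0,  0, -4]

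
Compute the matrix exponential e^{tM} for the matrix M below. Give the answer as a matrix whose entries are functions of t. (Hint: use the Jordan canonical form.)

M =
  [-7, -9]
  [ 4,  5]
e^{tM} =
  [-6*t*exp(-t) + exp(-t), -9*t*exp(-t)]
  [4*t*exp(-t), 6*t*exp(-t) + exp(-t)]

Strategy: write M = P · J · P⁻¹ where J is a Jordan canonical form, so e^{tM} = P · e^{tJ} · P⁻¹, and e^{tJ} can be computed block-by-block.

M has Jordan form
J =
  [-1,  1]
  [ 0, -1]
(up to reordering of blocks).

Per-block formulas:
  For a 2×2 Jordan block J_2(-1): exp(t · J_2(-1)) = e^(-1t)·(I + t·N), where N is the 2×2 nilpotent shift.

After assembling e^{tJ} and conjugating by P, we get:

e^{tM} =
  [-6*t*exp(-t) + exp(-t), -9*t*exp(-t)]
  [4*t*exp(-t), 6*t*exp(-t) + exp(-t)]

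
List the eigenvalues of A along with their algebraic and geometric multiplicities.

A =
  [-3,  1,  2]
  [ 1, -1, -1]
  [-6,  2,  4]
λ = 0: alg = 3, geom = 1

Step 1 — factor the characteristic polynomial to read off the algebraic multiplicities:
  χ_A(x) = x^3

Step 2 — compute geometric multiplicities via the rank-nullity identity g(λ) = n − rank(A − λI):
  rank(A − (0)·I) = 2, so dim ker(A − (0)·I) = n − 2 = 1

Summary:
  λ = 0: algebraic multiplicity = 3, geometric multiplicity = 1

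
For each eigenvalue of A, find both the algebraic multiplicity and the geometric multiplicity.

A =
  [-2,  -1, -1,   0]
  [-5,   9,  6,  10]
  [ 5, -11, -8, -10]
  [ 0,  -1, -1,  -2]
λ = -2: alg = 3, geom = 2; λ = 3: alg = 1, geom = 1

Step 1 — factor the characteristic polynomial to read off the algebraic multiplicities:
  χ_A(x) = (x - 3)*(x + 2)^3

Step 2 — compute geometric multiplicities via the rank-nullity identity g(λ) = n − rank(A − λI):
  rank(A − (-2)·I) = 2, so dim ker(A − (-2)·I) = n − 2 = 2
  rank(A − (3)·I) = 3, so dim ker(A − (3)·I) = n − 3 = 1

Summary:
  λ = -2: algebraic multiplicity = 3, geometric multiplicity = 2
  λ = 3: algebraic multiplicity = 1, geometric multiplicity = 1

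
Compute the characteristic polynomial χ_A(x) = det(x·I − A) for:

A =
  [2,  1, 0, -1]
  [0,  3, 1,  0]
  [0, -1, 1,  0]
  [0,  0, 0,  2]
x^4 - 8*x^3 + 24*x^2 - 32*x + 16

Expanding det(x·I − A) (e.g. by cofactor expansion or by noting that A is similar to its Jordan form J, which has the same characteristic polynomial as A) gives
  χ_A(x) = x^4 - 8*x^3 + 24*x^2 - 32*x + 16
which factors as (x - 2)^4. The eigenvalues (with algebraic multiplicities) are λ = 2 with multiplicity 4.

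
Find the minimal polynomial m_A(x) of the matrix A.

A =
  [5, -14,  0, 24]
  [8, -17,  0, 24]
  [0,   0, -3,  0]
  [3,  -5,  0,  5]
x^3 + 7*x^2 + 15*x + 9

The characteristic polynomial is χ_A(x) = (x + 1)*(x + 3)^3, so the eigenvalues are known. The minimal polynomial is
  m_A(x) = Π_λ (x − λ)^{k_λ}
where k_λ is the size of the *largest* Jordan block for λ (equivalently, the smallest k with (A − λI)^k v = 0 for every generalised eigenvector v of λ).

  λ = -3: largest Jordan block has size 2, contributing (x + 3)^2
  λ = -1: largest Jordan block has size 1, contributing (x + 1)

So m_A(x) = (x + 1)*(x + 3)^2 = x^3 + 7*x^2 + 15*x + 9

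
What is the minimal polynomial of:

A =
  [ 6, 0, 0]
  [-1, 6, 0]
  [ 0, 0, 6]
x^2 - 12*x + 36

The characteristic polynomial is χ_A(x) = (x - 6)^3, so the eigenvalues are known. The minimal polynomial is
  m_A(x) = Π_λ (x − λ)^{k_λ}
where k_λ is the size of the *largest* Jordan block for λ (equivalently, the smallest k with (A − λI)^k v = 0 for every generalised eigenvector v of λ).

  λ = 6: largest Jordan block has size 2, contributing (x − 6)^2

So m_A(x) = (x - 6)^2 = x^2 - 12*x + 36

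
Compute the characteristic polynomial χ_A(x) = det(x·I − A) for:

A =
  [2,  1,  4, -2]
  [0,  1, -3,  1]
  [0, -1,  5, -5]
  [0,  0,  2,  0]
x^4 - 8*x^3 + 24*x^2 - 32*x + 16

Expanding det(x·I − A) (e.g. by cofactor expansion or by noting that A is similar to its Jordan form J, which has the same characteristic polynomial as A) gives
  χ_A(x) = x^4 - 8*x^3 + 24*x^2 - 32*x + 16
which factors as (x - 2)^4. The eigenvalues (with algebraic multiplicities) are λ = 2 with multiplicity 4.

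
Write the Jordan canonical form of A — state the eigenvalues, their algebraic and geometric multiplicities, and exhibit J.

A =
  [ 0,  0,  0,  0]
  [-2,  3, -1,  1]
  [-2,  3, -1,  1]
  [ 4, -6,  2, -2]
J_2(0) ⊕ J_1(0) ⊕ J_1(0)

The characteristic polynomial is
  det(x·I − A) = x^4

Eigenvalues and multiplicities (the geometric multiplicity of λ is n − rank(A − λI), which equals the number of Jordan blocks for λ):
  λ = 0: algebraic multiplicity = 4, geometric multiplicity = 3

Determining the block sizes for each eigenvalue:
  λ = 0: 3 blocks summing to 4 forces exactly one block of size 2 and the rest size 1 → block sizes [2, 1, 1]

Assembling the blocks gives a Jordan form
J =
  [0, 1, 0, 0]
  [0, 0, 0, 0]
  [0, 0, 0, 0]
  [0, 0, 0, 0]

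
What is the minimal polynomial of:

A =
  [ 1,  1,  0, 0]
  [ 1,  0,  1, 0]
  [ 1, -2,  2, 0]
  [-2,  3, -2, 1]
x^3 - 3*x^2 + 3*x - 1

The characteristic polynomial is χ_A(x) = (x - 1)^4, so the eigenvalues are known. The minimal polynomial is
  m_A(x) = Π_λ (x − λ)^{k_λ}
where k_λ is the size of the *largest* Jordan block for λ (equivalently, the smallest k with (A − λI)^k v = 0 for every generalised eigenvector v of λ).

  λ = 1: largest Jordan block has size 3, contributing (x − 1)^3

So m_A(x) = (x - 1)^3 = x^3 - 3*x^2 + 3*x - 1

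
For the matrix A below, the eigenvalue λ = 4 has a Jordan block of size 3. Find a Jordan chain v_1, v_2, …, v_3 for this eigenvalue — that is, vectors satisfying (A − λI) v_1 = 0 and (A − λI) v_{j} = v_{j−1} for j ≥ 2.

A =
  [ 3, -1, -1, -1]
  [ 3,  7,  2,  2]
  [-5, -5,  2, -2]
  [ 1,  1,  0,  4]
A Jordan chain for λ = 4 of length 3:
v_1 = (2, -2, -2, 2)ᵀ
v_2 = (-1, 3, -5, 1)ᵀ
v_3 = (1, 0, 0, 0)ᵀ

Let N = A − (4)·I. We want v_3 with N^3 v_3 = 0 but N^2 v_3 ≠ 0; then v_{j-1} := N · v_j for j = 3, …, 2.

Pick v_3 = (1, 0, 0, 0)ᵀ.
Then v_2 = N · v_3 = (-1, 3, -5, 1)ᵀ.
Then v_1 = N · v_2 = (2, -2, -2, 2)ᵀ.

Sanity check: (A − (4)·I) v_1 = (0, 0, 0, 0)ᵀ = 0. ✓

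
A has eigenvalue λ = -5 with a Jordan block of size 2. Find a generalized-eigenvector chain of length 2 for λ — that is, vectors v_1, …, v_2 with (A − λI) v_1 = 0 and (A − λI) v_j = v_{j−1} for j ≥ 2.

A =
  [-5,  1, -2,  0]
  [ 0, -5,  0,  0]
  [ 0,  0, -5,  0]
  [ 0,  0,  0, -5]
A Jordan chain for λ = -5 of length 2:
v_1 = (1, 0, 0, 0)ᵀ
v_2 = (0, 1, 0, 0)ᵀ

Let N = A − (-5)·I. We want v_2 with N^2 v_2 = 0 but N^1 v_2 ≠ 0; then v_{j-1} := N · v_j for j = 2, …, 2.

Pick v_2 = (0, 1, 0, 0)ᵀ.
Then v_1 = N · v_2 = (1, 0, 0, 0)ᵀ.

Sanity check: (A − (-5)·I) v_1 = (0, 0, 0, 0)ᵀ = 0. ✓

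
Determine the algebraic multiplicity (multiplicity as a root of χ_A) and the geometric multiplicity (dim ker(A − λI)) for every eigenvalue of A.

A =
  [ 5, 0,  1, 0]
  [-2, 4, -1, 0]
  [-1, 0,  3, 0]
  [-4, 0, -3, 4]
λ = 4: alg = 4, geom = 2

Step 1 — factor the characteristic polynomial to read off the algebraic multiplicities:
  χ_A(x) = (x - 4)^4

Step 2 — compute geometric multiplicities via the rank-nullity identity g(λ) = n − rank(A − λI):
  rank(A − (4)·I) = 2, so dim ker(A − (4)·I) = n − 2 = 2

Summary:
  λ = 4: algebraic multiplicity = 4, geometric multiplicity = 2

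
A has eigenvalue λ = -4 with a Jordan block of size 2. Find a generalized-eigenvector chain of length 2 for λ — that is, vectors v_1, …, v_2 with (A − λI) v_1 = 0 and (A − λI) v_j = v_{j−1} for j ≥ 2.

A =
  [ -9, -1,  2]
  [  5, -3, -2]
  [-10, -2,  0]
A Jordan chain for λ = -4 of length 2:
v_1 = (-5, 5, -10)ᵀ
v_2 = (1, 0, 0)ᵀ

Let N = A − (-4)·I. We want v_2 with N^2 v_2 = 0 but N^1 v_2 ≠ 0; then v_{j-1} := N · v_j for j = 2, …, 2.

Pick v_2 = (1, 0, 0)ᵀ.
Then v_1 = N · v_2 = (-5, 5, -10)ᵀ.

Sanity check: (A − (-4)·I) v_1 = (0, 0, 0)ᵀ = 0. ✓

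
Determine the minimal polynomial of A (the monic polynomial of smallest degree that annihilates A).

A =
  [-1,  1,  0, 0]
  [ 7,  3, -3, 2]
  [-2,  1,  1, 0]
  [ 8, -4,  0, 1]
x^3 - 3*x^2 + 3*x - 1

The characteristic polynomial is χ_A(x) = (x - 1)^4, so the eigenvalues are known. The minimal polynomial is
  m_A(x) = Π_λ (x − λ)^{k_λ}
where k_λ is the size of the *largest* Jordan block for λ (equivalently, the smallest k with (A − λI)^k v = 0 for every generalised eigenvector v of λ).

  λ = 1: largest Jordan block has size 3, contributing (x − 1)^3

So m_A(x) = (x - 1)^3 = x^3 - 3*x^2 + 3*x - 1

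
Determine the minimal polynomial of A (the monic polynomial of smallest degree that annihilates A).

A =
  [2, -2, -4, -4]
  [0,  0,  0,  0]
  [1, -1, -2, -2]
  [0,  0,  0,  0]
x^2

The characteristic polynomial is χ_A(x) = x^4, so the eigenvalues are known. The minimal polynomial is
  m_A(x) = Π_λ (x − λ)^{k_λ}
where k_λ is the size of the *largest* Jordan block for λ (equivalently, the smallest k with (A − λI)^k v = 0 for every generalised eigenvector v of λ).

  λ = 0: largest Jordan block has size 2, contributing (x − 0)^2

So m_A(x) = x^2 = x^2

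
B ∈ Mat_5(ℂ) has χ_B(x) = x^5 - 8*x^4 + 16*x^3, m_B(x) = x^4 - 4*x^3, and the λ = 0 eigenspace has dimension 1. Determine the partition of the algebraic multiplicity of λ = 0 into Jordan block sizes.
Block sizes for λ = 0: [3]

Step 1 — from the characteristic polynomial, algebraic multiplicity of λ = 0 is 3. From dim ker(B − (0)·I) = 1, there are exactly 1 Jordan blocks for λ = 0.
Step 2 — from the minimal polynomial, the factor (x − 0)^3 tells us the largest block for λ = 0 has size 3.
Step 3 — with total size 3, 1 blocks, and largest block 3, the block sizes (in nonincreasing order) are [3].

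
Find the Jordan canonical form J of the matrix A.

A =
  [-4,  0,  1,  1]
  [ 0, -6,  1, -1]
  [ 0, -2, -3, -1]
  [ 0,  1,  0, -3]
J_3(-4) ⊕ J_1(-4)

The characteristic polynomial is
  det(x·I − A) = x^4 + 16*x^3 + 96*x^2 + 256*x + 256 = (x + 4)^4

Eigenvalues and multiplicities (the geometric multiplicity of λ is n − rank(A − λI), which equals the number of Jordan blocks for λ):
  λ = -4: algebraic multiplicity = 4, geometric multiplicity = 2

Determining the block sizes for each eigenvalue:
  λ = -4: with am = 4 and gm = 2, the partition is not yet determined (e.g. several partitions of 4 into 2 parts exist). Let N = A − (-4)·I. Computing rank(N^1) = 2, rank(N^2) = 1, rank(N^3) = 0; the number of blocks of size ≥ j is rank(N^{j−1}) − rank(N^j), giving [2, 1, 1]. So we have 1 block(s) of size 3, 1 block(s) of size 1 → block sizes [3, 1]

Assembling the blocks gives a Jordan form
J =
  [-4,  1,  0,  0]
  [ 0, -4,  1,  0]
  [ 0,  0, -4,  0]
  [ 0,  0,  0, -4]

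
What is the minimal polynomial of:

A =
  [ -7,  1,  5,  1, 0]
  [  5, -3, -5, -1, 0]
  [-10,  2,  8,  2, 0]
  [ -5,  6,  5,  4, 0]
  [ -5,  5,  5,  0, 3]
x^3 - 4*x^2 - 3*x + 18

The characteristic polynomial is χ_A(x) = (x - 3)^3*(x + 2)^2, so the eigenvalues are known. The minimal polynomial is
  m_A(x) = Π_λ (x − λ)^{k_λ}
where k_λ is the size of the *largest* Jordan block for λ (equivalently, the smallest k with (A − λI)^k v = 0 for every generalised eigenvector v of λ).

  λ = -2: largest Jordan block has size 1, contributing (x + 2)
  λ = 3: largest Jordan block has size 2, contributing (x − 3)^2

So m_A(x) = (x - 3)^2*(x + 2) = x^3 - 4*x^2 - 3*x + 18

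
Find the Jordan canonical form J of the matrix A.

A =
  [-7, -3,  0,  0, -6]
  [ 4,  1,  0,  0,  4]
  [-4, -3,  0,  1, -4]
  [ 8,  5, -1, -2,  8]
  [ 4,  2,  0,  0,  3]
J_2(-1) ⊕ J_2(-1) ⊕ J_1(-1)

The characteristic polynomial is
  det(x·I − A) = x^5 + 5*x^4 + 10*x^3 + 10*x^2 + 5*x + 1 = (x + 1)^5

Eigenvalues and multiplicities (the geometric multiplicity of λ is n − rank(A − λI), which equals the number of Jordan blocks for λ):
  λ = -1: algebraic multiplicity = 5, geometric multiplicity = 3

Determining the block sizes for each eigenvalue:
  λ = -1: with am = 5 and gm = 3, the partition is not yet determined (e.g. several partitions of 5 into 3 parts exist). Let N = A − (-1)·I. Computing rank(N^1) = 2, rank(N^2) = 0; the number of blocks of size ≥ j is rank(N^{j−1}) − rank(N^j), giving [3, 2]. So we have 2 block(s) of size 2, 1 block(s) of size 1 → block sizes [2, 2, 1]

Assembling the blocks gives a Jordan form
J =
  [-1,  1,  0,  0,  0]
  [ 0, -1,  0,  0,  0]
  [ 0,  0, -1,  1,  0]
  [ 0,  0,  0, -1,  0]
  [ 0,  0,  0,  0, -1]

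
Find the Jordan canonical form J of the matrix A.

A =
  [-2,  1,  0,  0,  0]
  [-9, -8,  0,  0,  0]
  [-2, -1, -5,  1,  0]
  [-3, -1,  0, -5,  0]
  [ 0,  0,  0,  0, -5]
J_2(-5) ⊕ J_2(-5) ⊕ J_1(-5)

The characteristic polynomial is
  det(x·I − A) = x^5 + 25*x^4 + 250*x^3 + 1250*x^2 + 3125*x + 3125 = (x + 5)^5

Eigenvalues and multiplicities (the geometric multiplicity of λ is n − rank(A − λI), which equals the number of Jordan blocks for λ):
  λ = -5: algebraic multiplicity = 5, geometric multiplicity = 3

Determining the block sizes for each eigenvalue:
  λ = -5: with am = 5 and gm = 3, the partition is not yet determined (e.g. several partitions of 5 into 3 parts exist). Let N = A − (-5)·I. Computing rank(N^1) = 2, rank(N^2) = 0; the number of blocks of size ≥ j is rank(N^{j−1}) − rank(N^j), giving [3, 2]. So we have 2 block(s) of size 2, 1 block(s) of size 1 → block sizes [2, 2, 1]

Assembling the blocks gives a Jordan form
J =
  [-5,  1,  0,  0,  0]
  [ 0, -5,  0,  0,  0]
  [ 0,  0, -5,  1,  0]
  [ 0,  0,  0, -5,  0]
  [ 0,  0,  0,  0, -5]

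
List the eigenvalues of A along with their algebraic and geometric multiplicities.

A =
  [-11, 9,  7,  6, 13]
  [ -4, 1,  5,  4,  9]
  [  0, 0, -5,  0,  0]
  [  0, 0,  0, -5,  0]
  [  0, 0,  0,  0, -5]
λ = -5: alg = 5, geom = 3

Step 1 — factor the characteristic polynomial to read off the algebraic multiplicities:
  χ_A(x) = (x + 5)^5

Step 2 — compute geometric multiplicities via the rank-nullity identity g(λ) = n − rank(A − λI):
  rank(A − (-5)·I) = 2, so dim ker(A − (-5)·I) = n − 2 = 3

Summary:
  λ = -5: algebraic multiplicity = 5, geometric multiplicity = 3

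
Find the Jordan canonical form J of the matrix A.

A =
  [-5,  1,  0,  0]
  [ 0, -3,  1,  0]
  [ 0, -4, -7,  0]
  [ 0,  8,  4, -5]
J_3(-5) ⊕ J_1(-5)

The characteristic polynomial is
  det(x·I − A) = x^4 + 20*x^3 + 150*x^2 + 500*x + 625 = (x + 5)^4

Eigenvalues and multiplicities (the geometric multiplicity of λ is n − rank(A − λI), which equals the number of Jordan blocks for λ):
  λ = -5: algebraic multiplicity = 4, geometric multiplicity = 2

Determining the block sizes for each eigenvalue:
  λ = -5: with am = 4 and gm = 2, the partition is not yet determined (e.g. several partitions of 4 into 2 parts exist). Let N = A − (-5)·I. Computing rank(N^1) = 2, rank(N^2) = 1, rank(N^3) = 0; the number of blocks of size ≥ j is rank(N^{j−1}) − rank(N^j), giving [2, 1, 1]. So we have 1 block(s) of size 3, 1 block(s) of size 1 → block sizes [3, 1]

Assembling the blocks gives a Jordan form
J =
  [-5,  1,  0,  0]
  [ 0, -5,  1,  0]
  [ 0,  0, -5,  0]
  [ 0,  0,  0, -5]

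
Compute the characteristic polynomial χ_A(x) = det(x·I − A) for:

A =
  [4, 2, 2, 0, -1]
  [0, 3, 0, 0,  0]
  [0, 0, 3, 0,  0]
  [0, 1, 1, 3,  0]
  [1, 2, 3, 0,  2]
x^5 - 15*x^4 + 90*x^3 - 270*x^2 + 405*x - 243

Expanding det(x·I − A) (e.g. by cofactor expansion or by noting that A is similar to its Jordan form J, which has the same characteristic polynomial as A) gives
  χ_A(x) = x^5 - 15*x^4 + 90*x^3 - 270*x^2 + 405*x - 243
which factors as (x - 3)^5. The eigenvalues (with algebraic multiplicities) are λ = 3 with multiplicity 5.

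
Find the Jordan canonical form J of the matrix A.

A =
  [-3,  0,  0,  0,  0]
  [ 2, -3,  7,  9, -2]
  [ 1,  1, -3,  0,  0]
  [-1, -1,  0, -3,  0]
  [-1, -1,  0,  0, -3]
J_3(-3) ⊕ J_1(-3) ⊕ J_1(-3)

The characteristic polynomial is
  det(x·I − A) = x^5 + 15*x^4 + 90*x^3 + 270*x^2 + 405*x + 243 = (x + 3)^5

Eigenvalues and multiplicities (the geometric multiplicity of λ is n − rank(A − λI), which equals the number of Jordan blocks for λ):
  λ = -3: algebraic multiplicity = 5, geometric multiplicity = 3

Determining the block sizes for each eigenvalue:
  λ = -3: with am = 5 and gm = 3, the partition is not yet determined (e.g. several partitions of 5 into 3 parts exist). Let N = A − (-3)·I. Computing rank(N^1) = 2, rank(N^2) = 1, rank(N^3) = 0; the number of blocks of size ≥ j is rank(N^{j−1}) − rank(N^j), giving [3, 1, 1]. So we have 1 block(s) of size 3, 2 block(s) of size 1 → block sizes [3, 1, 1]

Assembling the blocks gives a Jordan form
J =
  [-3,  1,  0,  0,  0]
  [ 0, -3,  1,  0,  0]
  [ 0,  0, -3,  0,  0]
  [ 0,  0,  0, -3,  0]
  [ 0,  0,  0,  0, -3]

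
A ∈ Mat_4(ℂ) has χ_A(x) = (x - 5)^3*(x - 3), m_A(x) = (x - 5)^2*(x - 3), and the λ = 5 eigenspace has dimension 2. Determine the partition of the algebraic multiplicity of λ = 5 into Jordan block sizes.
Block sizes for λ = 5: [2, 1]

Step 1 — from the characteristic polynomial, algebraic multiplicity of λ = 5 is 3. From dim ker(A − (5)·I) = 2, there are exactly 2 Jordan blocks for λ = 5.
Step 2 — from the minimal polynomial, the factor (x − 5)^2 tells us the largest block for λ = 5 has size 2.
Step 3 — with total size 3, 2 blocks, and largest block 2, the block sizes (in nonincreasing order) are [2, 1].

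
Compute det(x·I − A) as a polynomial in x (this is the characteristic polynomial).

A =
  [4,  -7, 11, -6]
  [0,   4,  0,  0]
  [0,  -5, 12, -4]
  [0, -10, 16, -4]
x^4 - 16*x^3 + 96*x^2 - 256*x + 256

Expanding det(x·I − A) (e.g. by cofactor expansion or by noting that A is similar to its Jordan form J, which has the same characteristic polynomial as A) gives
  χ_A(x) = x^4 - 16*x^3 + 96*x^2 - 256*x + 256
which factors as (x - 4)^4. The eigenvalues (with algebraic multiplicities) are λ = 4 with multiplicity 4.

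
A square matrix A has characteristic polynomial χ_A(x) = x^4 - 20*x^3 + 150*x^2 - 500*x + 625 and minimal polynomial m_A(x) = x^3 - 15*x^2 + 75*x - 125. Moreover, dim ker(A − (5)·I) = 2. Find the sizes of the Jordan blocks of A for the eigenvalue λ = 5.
Block sizes for λ = 5: [3, 1]

Step 1 — from the characteristic polynomial, algebraic multiplicity of λ = 5 is 4. From dim ker(A − (5)·I) = 2, there are exactly 2 Jordan blocks for λ = 5.
Step 2 — from the minimal polynomial, the factor (x − 5)^3 tells us the largest block for λ = 5 has size 3.
Step 3 — with total size 4, 2 blocks, and largest block 3, the block sizes (in nonincreasing order) are [3, 1].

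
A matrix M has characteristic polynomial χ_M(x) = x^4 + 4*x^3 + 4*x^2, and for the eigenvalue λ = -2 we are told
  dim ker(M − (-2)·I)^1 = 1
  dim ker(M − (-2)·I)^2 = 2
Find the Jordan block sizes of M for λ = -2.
Block sizes for λ = -2: [2]

From the dimensions of kernels of powers, the number of Jordan blocks of size at least j is d_j − d_{j−1} where d_j = dim ker(N^j) (with d_0 = 0). Computing the differences gives [1, 1].
The number of blocks of size exactly k is (#blocks of size ≥ k) − (#blocks of size ≥ k + 1), so the partition is: 1 block(s) of size 2.
In nonincreasing order the block sizes are [2].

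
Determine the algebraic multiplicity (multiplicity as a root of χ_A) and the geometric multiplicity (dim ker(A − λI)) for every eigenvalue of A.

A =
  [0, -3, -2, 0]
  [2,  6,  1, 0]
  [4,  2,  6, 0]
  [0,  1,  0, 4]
λ = 4: alg = 4, geom = 2

Step 1 — factor the characteristic polynomial to read off the algebraic multiplicities:
  χ_A(x) = (x - 4)^4

Step 2 — compute geometric multiplicities via the rank-nullity identity g(λ) = n − rank(A − λI):
  rank(A − (4)·I) = 2, so dim ker(A − (4)·I) = n − 2 = 2

Summary:
  λ = 4: algebraic multiplicity = 4, geometric multiplicity = 2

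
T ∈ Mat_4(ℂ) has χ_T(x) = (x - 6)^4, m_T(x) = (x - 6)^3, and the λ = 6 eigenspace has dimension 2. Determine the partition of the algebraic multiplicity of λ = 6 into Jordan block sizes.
Block sizes for λ = 6: [3, 1]

Step 1 — from the characteristic polynomial, algebraic multiplicity of λ = 6 is 4. From dim ker(T − (6)·I) = 2, there are exactly 2 Jordan blocks for λ = 6.
Step 2 — from the minimal polynomial, the factor (x − 6)^3 tells us the largest block for λ = 6 has size 3.
Step 3 — with total size 4, 2 blocks, and largest block 3, the block sizes (in nonincreasing order) are [3, 1].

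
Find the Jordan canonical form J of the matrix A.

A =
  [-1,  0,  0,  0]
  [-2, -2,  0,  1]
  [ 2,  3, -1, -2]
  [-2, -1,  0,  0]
J_3(-1) ⊕ J_1(-1)

The characteristic polynomial is
  det(x·I − A) = x^4 + 4*x^3 + 6*x^2 + 4*x + 1 = (x + 1)^4

Eigenvalues and multiplicities (the geometric multiplicity of λ is n − rank(A − λI), which equals the number of Jordan blocks for λ):
  λ = -1: algebraic multiplicity = 4, geometric multiplicity = 2

Determining the block sizes for each eigenvalue:
  λ = -1: with am = 4 and gm = 2, the partition is not yet determined (e.g. several partitions of 4 into 2 parts exist). Let N = A − (-1)·I. Computing rank(N^1) = 2, rank(N^2) = 1, rank(N^3) = 0; the number of blocks of size ≥ j is rank(N^{j−1}) − rank(N^j), giving [2, 1, 1]. So we have 1 block(s) of size 3, 1 block(s) of size 1 → block sizes [3, 1]

Assembling the blocks gives a Jordan form
J =
  [-1,  1,  0,  0]
  [ 0, -1,  1,  0]
  [ 0,  0, -1,  0]
  [ 0,  0,  0, -1]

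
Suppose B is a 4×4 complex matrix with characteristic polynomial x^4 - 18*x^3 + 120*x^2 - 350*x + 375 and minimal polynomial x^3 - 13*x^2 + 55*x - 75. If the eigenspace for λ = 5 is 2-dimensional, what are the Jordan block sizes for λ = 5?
Block sizes for λ = 5: [2, 1]

Step 1 — from the characteristic polynomial, algebraic multiplicity of λ = 5 is 3. From dim ker(B − (5)·I) = 2, there are exactly 2 Jordan blocks for λ = 5.
Step 2 — from the minimal polynomial, the factor (x − 5)^2 tells us the largest block for λ = 5 has size 2.
Step 3 — with total size 3, 2 blocks, and largest block 2, the block sizes (in nonincreasing order) are [2, 1].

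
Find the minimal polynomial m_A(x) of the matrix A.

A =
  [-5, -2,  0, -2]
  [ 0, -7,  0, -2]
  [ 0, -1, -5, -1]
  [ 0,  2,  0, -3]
x^2 + 10*x + 25

The characteristic polynomial is χ_A(x) = (x + 5)^4, so the eigenvalues are known. The minimal polynomial is
  m_A(x) = Π_λ (x − λ)^{k_λ}
where k_λ is the size of the *largest* Jordan block for λ (equivalently, the smallest k with (A − λI)^k v = 0 for every generalised eigenvector v of λ).

  λ = -5: largest Jordan block has size 2, contributing (x + 5)^2

So m_A(x) = (x + 5)^2 = x^2 + 10*x + 25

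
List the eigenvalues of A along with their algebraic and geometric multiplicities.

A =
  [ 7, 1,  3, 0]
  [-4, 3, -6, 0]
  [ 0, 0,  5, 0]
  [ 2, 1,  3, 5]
λ = 5: alg = 4, geom = 3

Step 1 — factor the characteristic polynomial to read off the algebraic multiplicities:
  χ_A(x) = (x - 5)^4

Step 2 — compute geometric multiplicities via the rank-nullity identity g(λ) = n − rank(A − λI):
  rank(A − (5)·I) = 1, so dim ker(A − (5)·I) = n − 1 = 3

Summary:
  λ = 5: algebraic multiplicity = 4, geometric multiplicity = 3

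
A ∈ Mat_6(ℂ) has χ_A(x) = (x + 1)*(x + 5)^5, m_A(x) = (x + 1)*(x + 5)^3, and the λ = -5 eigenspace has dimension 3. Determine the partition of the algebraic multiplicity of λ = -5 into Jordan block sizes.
Block sizes for λ = -5: [3, 1, 1]

Step 1 — from the characteristic polynomial, algebraic multiplicity of λ = -5 is 5. From dim ker(A − (-5)·I) = 3, there are exactly 3 Jordan blocks for λ = -5.
Step 2 — from the minimal polynomial, the factor (x + 5)^3 tells us the largest block for λ = -5 has size 3.
Step 3 — with total size 5, 3 blocks, and largest block 3, the block sizes (in nonincreasing order) are [3, 1, 1].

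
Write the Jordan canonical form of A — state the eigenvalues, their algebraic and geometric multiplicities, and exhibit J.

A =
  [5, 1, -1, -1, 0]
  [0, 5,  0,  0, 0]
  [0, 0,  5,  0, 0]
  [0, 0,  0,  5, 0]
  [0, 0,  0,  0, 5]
J_2(5) ⊕ J_1(5) ⊕ J_1(5) ⊕ J_1(5)

The characteristic polynomial is
  det(x·I − A) = x^5 - 25*x^4 + 250*x^3 - 1250*x^2 + 3125*x - 3125 = (x - 5)^5

Eigenvalues and multiplicities (the geometric multiplicity of λ is n − rank(A − λI), which equals the number of Jordan blocks for λ):
  λ = 5: algebraic multiplicity = 5, geometric multiplicity = 4

Determining the block sizes for each eigenvalue:
  λ = 5: 4 blocks summing to 5 forces exactly one block of size 2 and the rest size 1 → block sizes [2, 1, 1, 1]

Assembling the blocks gives a Jordan form
J =
  [5, 1, 0, 0, 0]
  [0, 5, 0, 0, 0]
  [0, 0, 5, 0, 0]
  [0, 0, 0, 5, 0]
  [0, 0, 0, 0, 5]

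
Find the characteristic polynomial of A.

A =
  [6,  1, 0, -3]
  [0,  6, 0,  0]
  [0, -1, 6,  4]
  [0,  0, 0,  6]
x^4 - 24*x^3 + 216*x^2 - 864*x + 1296

Expanding det(x·I − A) (e.g. by cofactor expansion or by noting that A is similar to its Jordan form J, which has the same characteristic polynomial as A) gives
  χ_A(x) = x^4 - 24*x^3 + 216*x^2 - 864*x + 1296
which factors as (x - 6)^4. The eigenvalues (with algebraic multiplicities) are λ = 6 with multiplicity 4.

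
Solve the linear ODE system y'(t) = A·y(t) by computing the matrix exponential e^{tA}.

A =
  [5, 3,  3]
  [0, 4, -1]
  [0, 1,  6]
e^{tA} =
  [exp(5*t), 3*t*exp(5*t), 3*t*exp(5*t)]
  [0, -t*exp(5*t) + exp(5*t), -t*exp(5*t)]
  [0, t*exp(5*t), t*exp(5*t) + exp(5*t)]

Strategy: write A = P · J · P⁻¹ where J is a Jordan canonical form, so e^{tA} = P · e^{tJ} · P⁻¹, and e^{tJ} can be computed block-by-block.

A has Jordan form
J =
  [5, 1, 0]
  [0, 5, 0]
  [0, 0, 5]
(up to reordering of blocks).

Per-block formulas:
  For a 1×1 block at λ = 5: exp(t · [5]) = [e^(5t)].
  For a 2×2 Jordan block J_2(5): exp(t · J_2(5)) = e^(5t)·(I + t·N), where N is the 2×2 nilpotent shift.

After assembling e^{tJ} and conjugating by P, we get:

e^{tA} =
  [exp(5*t), 3*t*exp(5*t), 3*t*exp(5*t)]
  [0, -t*exp(5*t) + exp(5*t), -t*exp(5*t)]
  [0, t*exp(5*t), t*exp(5*t) + exp(5*t)]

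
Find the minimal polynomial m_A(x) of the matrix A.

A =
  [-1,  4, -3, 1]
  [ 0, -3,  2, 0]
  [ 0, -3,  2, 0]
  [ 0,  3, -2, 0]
x^2 + x

The characteristic polynomial is χ_A(x) = x^2*(x + 1)^2, so the eigenvalues are known. The minimal polynomial is
  m_A(x) = Π_λ (x − λ)^{k_λ}
where k_λ is the size of the *largest* Jordan block for λ (equivalently, the smallest k with (A − λI)^k v = 0 for every generalised eigenvector v of λ).

  λ = -1: largest Jordan block has size 1, contributing (x + 1)
  λ = 0: largest Jordan block has size 1, contributing (x − 0)

So m_A(x) = x*(x + 1) = x^2 + x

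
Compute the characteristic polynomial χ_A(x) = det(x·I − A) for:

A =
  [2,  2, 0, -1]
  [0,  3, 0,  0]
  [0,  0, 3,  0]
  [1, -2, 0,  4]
x^4 - 12*x^3 + 54*x^2 - 108*x + 81

Expanding det(x·I − A) (e.g. by cofactor expansion or by noting that A is similar to its Jordan form J, which has the same characteristic polynomial as A) gives
  χ_A(x) = x^4 - 12*x^3 + 54*x^2 - 108*x + 81
which factors as (x - 3)^4. The eigenvalues (with algebraic multiplicities) are λ = 3 with multiplicity 4.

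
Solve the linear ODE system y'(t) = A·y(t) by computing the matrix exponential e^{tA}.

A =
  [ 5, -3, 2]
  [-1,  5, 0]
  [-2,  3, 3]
e^{tA} =
  [t*exp(4*t) + exp(4*t), -3*t*exp(4*t), 2*t*exp(4*t)]
  [t*exp(4*t) - 2*exp(5*t) + 2*exp(4*t), -3*t*exp(4*t) + 4*exp(5*t) - 3*exp(4*t), 2*t*exp(4*t) - 2*exp(5*t) + 2*exp(4*t)]
  [t*exp(4*t) - 3*exp(5*t) + 3*exp(4*t), -3*t*exp(4*t) + 6*exp(5*t) - 6*exp(4*t), 2*t*exp(4*t) - 3*exp(5*t) + 4*exp(4*t)]

Strategy: write A = P · J · P⁻¹ where J is a Jordan canonical form, so e^{tA} = P · e^{tJ} · P⁻¹, and e^{tJ} can be computed block-by-block.

A has Jordan form
J =
  [4, 1, 0]
  [0, 4, 0]
  [0, 0, 5]
(up to reordering of blocks).

Per-block formulas:
  For a 1×1 block at λ = 5: exp(t · [5]) = [e^(5t)].
  For a 2×2 Jordan block J_2(4): exp(t · J_2(4)) = e^(4t)·(I + t·N), where N is the 2×2 nilpotent shift.

After assembling e^{tJ} and conjugating by P, we get:

e^{tA} =
  [t*exp(4*t) + exp(4*t), -3*t*exp(4*t), 2*t*exp(4*t)]
  [t*exp(4*t) - 2*exp(5*t) + 2*exp(4*t), -3*t*exp(4*t) + 4*exp(5*t) - 3*exp(4*t), 2*t*exp(4*t) - 2*exp(5*t) + 2*exp(4*t)]
  [t*exp(4*t) - 3*exp(5*t) + 3*exp(4*t), -3*t*exp(4*t) + 6*exp(5*t) - 6*exp(4*t), 2*t*exp(4*t) - 3*exp(5*t) + 4*exp(4*t)]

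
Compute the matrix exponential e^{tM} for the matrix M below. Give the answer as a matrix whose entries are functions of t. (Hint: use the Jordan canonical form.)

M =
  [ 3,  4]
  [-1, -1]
e^{tM} =
  [2*t*exp(t) + exp(t), 4*t*exp(t)]
  [-t*exp(t), -2*t*exp(t) + exp(t)]

Strategy: write M = P · J · P⁻¹ where J is a Jordan canonical form, so e^{tM} = P · e^{tJ} · P⁻¹, and e^{tJ} can be computed block-by-block.

M has Jordan form
J =
  [1, 1]
  [0, 1]
(up to reordering of blocks).

Per-block formulas:
  For a 2×2 Jordan block J_2(1): exp(t · J_2(1)) = e^(1t)·(I + t·N), where N is the 2×2 nilpotent shift.

After assembling e^{tJ} and conjugating by P, we get:

e^{tM} =
  [2*t*exp(t) + exp(t), 4*t*exp(t)]
  [-t*exp(t), -2*t*exp(t) + exp(t)]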